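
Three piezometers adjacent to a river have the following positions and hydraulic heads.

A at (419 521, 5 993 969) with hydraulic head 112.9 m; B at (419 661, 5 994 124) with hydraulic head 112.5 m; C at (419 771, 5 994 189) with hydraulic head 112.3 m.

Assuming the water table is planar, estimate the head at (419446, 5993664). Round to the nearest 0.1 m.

Differences from A: to B (Δx, Δy, Δh) = (140, 155, -0.4); to C = (250, 220, -0.6).
Solve a·Δx + b·Δy = Δh: det = 140·220 − 250·155 = -7950.
∂h/∂x = [(-0.4)·220 − (-0.6)·155] / -7950 = -0.0006289
∂h/∂y = [140·(-0.6) − 250·(-0.4)] / -7950 = -0.002013
h(419446, 5993664) = 112.9 + (-0.0006289)·(-75) + (-0.002013)·(-305) = 112.9 +0.047 +0.614 = 113.561 m.

113.6 m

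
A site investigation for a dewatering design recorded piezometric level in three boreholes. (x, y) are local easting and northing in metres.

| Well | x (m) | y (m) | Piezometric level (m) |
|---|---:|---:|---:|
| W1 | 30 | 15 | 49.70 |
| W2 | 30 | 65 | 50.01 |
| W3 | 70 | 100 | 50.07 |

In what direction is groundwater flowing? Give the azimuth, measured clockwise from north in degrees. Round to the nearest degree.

148°

Taking W1 as reference: W2−W1 = (0, 50, +0.31); W3−W1 = (40, 85, +0.37).
Determinant of the coordinate differences = 0·85 − 40·50 = -2000.
∂h/∂x = [(+0.31)·85 − (+0.37)·50] / -2000 = -0.003925
∂h/∂y = [0·(+0.37) − 40·(+0.31)] / -2000 = +0.006200
Flow direction (−∇h) has components (+0.003925 E, -0.006200 N).
Azimuth = atan2(E, N) = atan2(+0.003925, -0.006200) = 147.7° ≈ 148°.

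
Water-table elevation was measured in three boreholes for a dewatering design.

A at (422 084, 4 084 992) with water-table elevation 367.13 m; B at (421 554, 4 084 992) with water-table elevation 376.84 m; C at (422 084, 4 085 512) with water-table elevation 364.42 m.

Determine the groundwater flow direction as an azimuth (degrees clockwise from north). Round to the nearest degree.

∂h/∂x = (376.84 − 367.13) / (421554 − 422084) = -0.01832
∂h/∂y = (364.42 − 367.13) / (4085512 − 4084992) = -0.005212
Flow direction (−∇h) has components (+0.01832 E, +0.005212 N).
Azimuth = atan2(E, N) = atan2(+0.01832, +0.005212) = 74.1° ≈ 074°.

074°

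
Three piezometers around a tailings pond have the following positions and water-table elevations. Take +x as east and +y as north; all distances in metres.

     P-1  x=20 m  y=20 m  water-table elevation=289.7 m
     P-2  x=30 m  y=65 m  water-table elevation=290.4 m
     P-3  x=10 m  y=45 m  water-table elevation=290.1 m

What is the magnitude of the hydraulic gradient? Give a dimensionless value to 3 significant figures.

Differences from P-1: to P-2 (Δx, Δy, Δh) = (10, 45, +0.7); to P-3 = (-10, 25, +0.4).
Determinant of the coordinate differences = 10·25 − (-10)·45 = 700.
∂h/∂x = [(+0.7)·25 − (+0.4)·45] / 700 = -0.0007143
∂h/∂y = [10·(+0.4) − (-10)·(+0.7)] / 700 = +0.01571
|∇h| = √(-0.0007143² + 0.01571²) = 0.01573

0.0157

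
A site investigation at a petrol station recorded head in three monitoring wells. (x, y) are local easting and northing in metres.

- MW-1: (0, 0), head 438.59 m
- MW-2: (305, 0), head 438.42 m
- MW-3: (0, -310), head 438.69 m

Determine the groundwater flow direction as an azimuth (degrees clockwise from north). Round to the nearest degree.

∂h/∂x = (438.42 − 438.59) / (305 − 0) = -0.0005574
∂h/∂y = (438.69 − 438.59) / (-310 − 0) = -0.0003226
Flow direction (−∇h) has components (+0.0005574 E, +0.0003226 N).
Azimuth = atan2(E, N) = atan2(+0.0005574, +0.0003226) = 59.9° ≈ 060°.

060°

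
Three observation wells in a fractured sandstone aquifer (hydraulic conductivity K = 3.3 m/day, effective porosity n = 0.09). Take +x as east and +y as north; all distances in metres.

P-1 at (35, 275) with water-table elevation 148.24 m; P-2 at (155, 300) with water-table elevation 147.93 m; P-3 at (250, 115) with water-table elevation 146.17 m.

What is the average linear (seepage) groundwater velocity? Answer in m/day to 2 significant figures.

Differences from P-1: to P-2 (Δx, Δy, Δh) = (120, 25, -0.31); to P-3 = (215, -160, -2.07).
Solve a·Δx + b·Δy = Δh: det = 120·(-160) − 215·25 = -24575.
∂h/∂x = [(-0.31)·(-160) − (-2.07)·25] / -24575 = -0.004124
∂h/∂y = [120·(-2.07) − 215·(-0.31)] / -24575 = +0.007396
|∇h| = √(-0.004124² + 0.007396²) = 0.008468
Seepage velocity v = K·i/n = 3.3 × 0.008468 / 0.09 = 0.3105 m/day.

0.31 m/day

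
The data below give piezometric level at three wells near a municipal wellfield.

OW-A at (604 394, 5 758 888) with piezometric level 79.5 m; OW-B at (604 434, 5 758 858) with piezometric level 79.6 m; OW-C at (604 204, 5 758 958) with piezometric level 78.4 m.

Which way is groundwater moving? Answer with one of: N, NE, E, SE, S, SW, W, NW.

With h = a·x + b·y + c and OW-A as origin, the differences give:
  40·a + (-30)·b = +0.1
  (-190)·a + 70·b = -1.1
Eliminate b (×70 and ×(-30), subtract): -2900·a = -26.00 → a = ∂h/∂x = +0.008966
Back-substitute: b = ∂h/∂y = +0.008621.
Flow = −∇h = (-0.008966 east, -0.008621 north), which points southwest.

SW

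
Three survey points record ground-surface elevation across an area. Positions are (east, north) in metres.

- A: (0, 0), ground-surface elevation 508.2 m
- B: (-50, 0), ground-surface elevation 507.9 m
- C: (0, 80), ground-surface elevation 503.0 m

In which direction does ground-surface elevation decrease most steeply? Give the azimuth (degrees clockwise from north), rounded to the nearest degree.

∂z/∂x = (507.9 − 508.2) / (-50 − 0) = +0.006000
∂z/∂y = (503.0 − 508.2) / (80 − 0) = -0.06500
Steepest decrease is along −∇f: components (-0.006000 E, +0.06500 N).
Azimuth = atan2(-0.006000, +0.06500) = 354.7° ≈ 355°.

355°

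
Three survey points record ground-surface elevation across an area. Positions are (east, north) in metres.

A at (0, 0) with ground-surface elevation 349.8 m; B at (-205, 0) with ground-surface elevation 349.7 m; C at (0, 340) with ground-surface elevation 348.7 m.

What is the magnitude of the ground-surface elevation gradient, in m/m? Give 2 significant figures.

∂z/∂x = (349.7 − 349.8) / (-205 − 0) = +0.0004878
∂z/∂y = (348.7 − 349.8) / (340 − 0) = -0.003235
|∇f| = √(0.0004878² + -0.003235²) = 0.003272 m/m

0.0033 m/m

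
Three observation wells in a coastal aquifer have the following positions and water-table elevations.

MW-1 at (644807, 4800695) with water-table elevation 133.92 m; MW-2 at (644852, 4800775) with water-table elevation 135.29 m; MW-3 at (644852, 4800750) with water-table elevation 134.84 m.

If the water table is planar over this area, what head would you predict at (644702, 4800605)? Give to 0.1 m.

132.5 m

Taking MW-1 as reference: MW-2−MW-1 = (45, 80, +1.37); MW-3−MW-1 = (45, 55, +0.92).
Solve a·Δx + b·Δy = Δh: det = 45·55 − 45·80 = -1125.
∂h/∂x = [(+1.37)·55 − (+0.92)·80] / -1125 = -0.001556
∂h/∂y = [45·(+0.92) − 45·(+1.37)] / -1125 = +0.01800
h(644702, 4800605) = 133.92 + (-0.001556)·(-105) + (+0.01800)·(-90) = 133.92 +0.163 -1.620 = 132.463 m.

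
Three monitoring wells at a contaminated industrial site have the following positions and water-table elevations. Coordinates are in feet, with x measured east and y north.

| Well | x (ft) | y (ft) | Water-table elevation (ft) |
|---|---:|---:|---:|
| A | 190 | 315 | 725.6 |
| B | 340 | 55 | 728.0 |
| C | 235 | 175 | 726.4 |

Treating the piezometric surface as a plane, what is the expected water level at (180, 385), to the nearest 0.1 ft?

725.4 ft

With h = a·x + b·y + c and A as origin, the differences give:
  150·a + (-260)·b = +2.4
  45·a + (-140)·b = +0.8
Eliminate b (×(-140) and ×(-260), subtract): -9300·a = -128.00 → a = ∂h/∂x = +0.01376
Back-substitute: b = ∂h/∂y = -0.001290.
h(180, 385) = 725.6 + (+0.01376)·(-10) + (-0.001290)·(70) = 725.6 -0.138 -0.090 = 725.372 ft.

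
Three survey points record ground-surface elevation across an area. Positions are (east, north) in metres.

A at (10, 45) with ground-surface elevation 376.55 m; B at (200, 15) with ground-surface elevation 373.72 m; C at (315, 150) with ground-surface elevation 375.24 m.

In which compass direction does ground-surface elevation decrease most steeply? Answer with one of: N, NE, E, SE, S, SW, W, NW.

Taking A as reference: B−A = (190, -30, -2.83); C−A = (305, 105, -1.31).
Determinant of the coordinate differences = 190·105 − 305·(-30) = 29100.
∂z/∂x = [(-2.83)·105 − (-1.31)·(-30)] / 29100 = -0.01156
∂z/∂y = [190·(-1.31) − 305·(-2.83)] / 29100 = +0.02111
Steepest decrease is along −∇f = (+0.01156 E, -0.02111 N) → southeast.

SE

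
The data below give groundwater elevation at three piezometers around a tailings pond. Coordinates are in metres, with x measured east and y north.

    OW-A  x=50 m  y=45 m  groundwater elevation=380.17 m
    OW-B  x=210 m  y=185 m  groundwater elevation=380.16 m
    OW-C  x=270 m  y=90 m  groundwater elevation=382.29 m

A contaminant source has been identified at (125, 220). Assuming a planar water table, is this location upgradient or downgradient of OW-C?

downgradient

Taking OW-A as reference: OW-B−OW-A = (160, 140, -0.01); OW-C−OW-A = (220, 45, +2.12).
Solve a·Δx + b·Δy = Δh: det = 160·45 − 220·140 = -23600.
∂h/∂x = [(-0.01)·45 − (+2.12)·140] / -23600 = +0.01260
∂h/∂y = [160·(+2.12) − 220·(-0.01)] / -23600 = -0.01447
Head at (125, 220) = 380.17 + (+0.01260)·(75) + (-0.01447)·(175) = 378.58 m.
That is lower than the 382.29 m at OW-C, so the point is downgradient.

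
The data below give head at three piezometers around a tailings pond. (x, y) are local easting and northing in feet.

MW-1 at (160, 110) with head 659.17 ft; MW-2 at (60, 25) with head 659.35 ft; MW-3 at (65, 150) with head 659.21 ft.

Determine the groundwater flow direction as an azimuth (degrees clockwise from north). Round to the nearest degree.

039°

Taking MW-1 as reference: MW-2−MW-1 = (-100, -85, +0.18); MW-3−MW-1 = (-95, 40, +0.04).
Determinant of the coordinate differences = (-100)·40 − (-95)·(-85) = -12075.
∂h/∂x = [(+0.18)·40 − (+0.04)·(-85)] / -12075 = -0.0008778
∂h/∂y = [(-100)·(+0.04) − (-95)·(+0.18)] / -12075 = -0.001085
Flow direction (−∇h) has components (+0.0008778 E, +0.001085 N).
Azimuth = atan2(E, N) = atan2(+0.0008778, +0.001085) = 39.0° ≈ 039°.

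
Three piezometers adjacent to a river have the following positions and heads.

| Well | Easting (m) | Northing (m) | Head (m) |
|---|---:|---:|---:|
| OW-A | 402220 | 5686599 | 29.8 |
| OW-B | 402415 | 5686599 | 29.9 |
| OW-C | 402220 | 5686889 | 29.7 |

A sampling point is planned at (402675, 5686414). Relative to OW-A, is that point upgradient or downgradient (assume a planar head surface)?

upgradient

∂h/∂x = (29.9 − 29.8) / (402415 − 402220) = +0.0005128
∂h/∂y = (29.7 − 29.8) / (5686889 − 5686599) = -0.0003448
Head at (402675, 5686414) = 29.8 + (+0.0005128)·(455) + (-0.0003448)·(-185) = 30.10 m.
That is higher than the 29.8 m at OW-A, so the point is upgradient.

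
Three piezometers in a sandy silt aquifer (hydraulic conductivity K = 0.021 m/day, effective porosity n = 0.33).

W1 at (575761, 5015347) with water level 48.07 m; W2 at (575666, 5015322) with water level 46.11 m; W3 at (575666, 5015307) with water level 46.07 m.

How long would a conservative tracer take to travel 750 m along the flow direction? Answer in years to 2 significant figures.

Differences from W1: to W2 (Δx, Δy, Δh) = (-95, -25, -1.96); to W3 = (-95, -40, -2.00).
Determinant of the coordinate differences = (-95)·(-40) − (-95)·(-25) = 1425.
∂h/∂x = [(-1.96)·(-40) − (-2.00)·(-25)] / 1425 = +0.01993
∂h/∂y = [(-95)·(-2.00) − (-95)·(-1.96)] / 1425 = +0.002667
|∇h| = √(0.01993² + 0.002667²) = 0.02011
Seepage velocity v = K·i/n = 0.021 × 0.02011 / 0.33 = 0.00128 m/day.
t = 750 / 0.00128 = 5.859e+05 days = 1.6e+03 years.

1600 years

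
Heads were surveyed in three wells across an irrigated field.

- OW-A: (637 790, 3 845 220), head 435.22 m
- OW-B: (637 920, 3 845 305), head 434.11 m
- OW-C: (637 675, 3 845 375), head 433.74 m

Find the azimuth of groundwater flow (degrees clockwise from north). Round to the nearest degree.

With h = a·x + b·y + c and OW-A as origin, the differences give:
  130·a + 85·b = -1.11
  (-115)·a + 155·b = -1.48
Eliminate b (×155 and ×85, subtract): 29925·a = -46.250 → a = ∂h/∂x = -0.001546
Back-substitute: b = ∂h/∂y = -0.01070.
Flow direction (−∇h) has components (+0.001546 E, +0.01070 N).
Azimuth = atan2(E, N) = atan2(+0.001546, +0.01070) = 8.2° ≈ 008°.

008°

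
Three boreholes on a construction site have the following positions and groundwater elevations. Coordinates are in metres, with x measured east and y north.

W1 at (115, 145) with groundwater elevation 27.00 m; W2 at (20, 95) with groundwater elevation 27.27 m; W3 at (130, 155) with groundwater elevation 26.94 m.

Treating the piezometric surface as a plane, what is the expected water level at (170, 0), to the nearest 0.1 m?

With h = a·x + b·y + c and W1 as origin, the differences give:
  (-95)·a + (-50)·b = +0.27
  15·a + 10·b = -0.06
Eliminate b (×10 and ×(-50), subtract): -200·a = -0.300 → a = ∂h/∂x = +0.001500
Back-substitute: b = ∂h/∂y = -0.008250.
h(170, 0) = 27.00 + (+0.001500)·(55) + (-0.008250)·(-145) = 27.00 +0.082 +1.196 = 28.279 m.

28.3 m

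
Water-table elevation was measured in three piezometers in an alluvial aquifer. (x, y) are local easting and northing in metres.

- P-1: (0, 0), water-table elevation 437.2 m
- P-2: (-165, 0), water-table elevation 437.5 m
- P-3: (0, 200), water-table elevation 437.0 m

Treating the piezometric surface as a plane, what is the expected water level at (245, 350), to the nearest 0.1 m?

∂h/∂x = (437.5 − 437.2) / (-165 − 0) = -0.001818
∂h/∂y = (437.0 − 437.2) / (200 − 0) = -0.0010000
h(245, 350) = 437.2 + (-0.001818)·(245) + (-0.0010000)·(350) = 437.2 -0.445 -0.350 = 436.405 m.

436.4 m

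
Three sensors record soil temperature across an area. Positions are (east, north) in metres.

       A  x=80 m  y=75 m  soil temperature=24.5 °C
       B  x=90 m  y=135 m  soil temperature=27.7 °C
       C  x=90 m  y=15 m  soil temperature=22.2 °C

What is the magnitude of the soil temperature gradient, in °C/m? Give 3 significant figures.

0.0642 °C/m

Three-point gradient (reference A): Δ to B = (10, 60, +3.2), Δ to C = (10, -60, -2.3).
∂T/∂x = +0.04500, ∂T/∂y = +0.04583 (det = -1200).
|∇f| = √(0.04500² + 0.04583²) = 0.06423 °C/m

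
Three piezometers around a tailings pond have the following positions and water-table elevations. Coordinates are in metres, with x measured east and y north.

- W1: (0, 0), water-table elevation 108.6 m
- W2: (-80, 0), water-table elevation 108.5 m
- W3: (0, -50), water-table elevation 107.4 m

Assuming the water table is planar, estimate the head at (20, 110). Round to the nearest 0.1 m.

∂h/∂x = (108.5 − 108.6) / (-80 − 0) = +0.001250
∂h/∂y = (107.4 − 108.6) / (-50 − 0) = +0.02400
h(20, 110) = 108.6 + (+0.001250)·(20) + (+0.02400)·(110) = 108.6 +0.025 +2.640 = 111.265 m.

111.3 m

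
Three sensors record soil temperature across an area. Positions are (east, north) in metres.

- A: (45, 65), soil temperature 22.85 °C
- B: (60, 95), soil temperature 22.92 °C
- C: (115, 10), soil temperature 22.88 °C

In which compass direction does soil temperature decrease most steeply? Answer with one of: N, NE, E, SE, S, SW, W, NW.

SW

With T = a·x + b·y + c and A as origin, the differences give:
  15·a + 30·b = +0.07
  70·a + (-55)·b = +0.03
Eliminate b (×(-55) and ×30, subtract): -2925·a = -4.750 → a = ∂T/∂x = +0.001624
Back-substitute: b = ∂T/∂y = +0.001521.
Steepest decrease is along −∇f = (-0.001624 E, -0.001521 N) → southwest.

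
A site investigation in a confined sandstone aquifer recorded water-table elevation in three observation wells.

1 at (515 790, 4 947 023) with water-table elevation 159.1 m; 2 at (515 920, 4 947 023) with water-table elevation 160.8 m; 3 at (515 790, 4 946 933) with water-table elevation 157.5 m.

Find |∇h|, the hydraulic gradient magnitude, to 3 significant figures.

0.0221

∂h/∂x = (160.8 − 159.1) / (515920 − 515790) = +0.01308
∂h/∂y = (157.5 − 159.1) / (4946933 − 4947023) = +0.01778
|∇h| = √(0.01308² + 0.01778²) = 0.02207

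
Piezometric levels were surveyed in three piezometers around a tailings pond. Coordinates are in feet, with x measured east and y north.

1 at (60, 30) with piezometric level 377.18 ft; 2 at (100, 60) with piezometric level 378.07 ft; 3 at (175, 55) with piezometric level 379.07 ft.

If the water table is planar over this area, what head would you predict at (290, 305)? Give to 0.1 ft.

Three-point gradient (reference 1): Δ to 2 = (40, 30, +0.89), Δ to 3 = (115, 25, +1.89).
∂h/∂x = +0.01406, ∂h/∂y = +0.01092 (det = -2450).
h(290, 305) = 377.18 + (+0.01406)·(230) + (+0.01092)·(275) = 377.18 +3.234 +3.003 = 383.417 ft.

383.4 ft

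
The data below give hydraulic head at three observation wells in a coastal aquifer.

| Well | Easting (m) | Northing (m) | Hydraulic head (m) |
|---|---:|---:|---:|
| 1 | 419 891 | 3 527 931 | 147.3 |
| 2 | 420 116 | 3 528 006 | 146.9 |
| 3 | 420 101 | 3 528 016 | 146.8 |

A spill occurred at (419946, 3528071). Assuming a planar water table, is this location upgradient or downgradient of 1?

Differences from 1: to 2 (Δx, Δy, Δh) = (225, 75, -0.4); to 3 = (210, 85, -0.5).
Determinant of the coordinate differences = 225·85 − 210·75 = 3375.
∂h/∂x = [(-0.4)·85 − (-0.5)·75] / 3375 = +0.001037
∂h/∂y = [225·(-0.5) − 210·(-0.4)] / 3375 = -0.008444
Head at (419946, 3528071) = 147.3 + (+0.001037)·(55) + (-0.008444)·(140) = 146.17 m.
That is lower than the 147.3 m at 1, so the point is downgradient.

downgradient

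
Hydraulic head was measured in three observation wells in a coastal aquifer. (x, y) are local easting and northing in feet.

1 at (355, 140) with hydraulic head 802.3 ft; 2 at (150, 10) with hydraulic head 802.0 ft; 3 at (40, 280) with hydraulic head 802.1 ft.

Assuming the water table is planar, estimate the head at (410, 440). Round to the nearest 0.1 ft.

802.6 ft

With h = a·x + b·y + c and 1 as origin, the differences give:
  (-205)·a + (-130)·b = -0.3
  (-315)·a + 140·b = -0.2
Eliminate b (×140 and ×(-130), subtract): -69650·a = -68.00 → a = ∂h/∂x = +0.0009763
Back-substitute: b = ∂h/∂y = +0.0007681.
h(410, 440) = 802.3 + (+0.0009763)·(55) + (+0.0007681)·(300) = 802.3 +0.054 +0.230 = 802.584 ft.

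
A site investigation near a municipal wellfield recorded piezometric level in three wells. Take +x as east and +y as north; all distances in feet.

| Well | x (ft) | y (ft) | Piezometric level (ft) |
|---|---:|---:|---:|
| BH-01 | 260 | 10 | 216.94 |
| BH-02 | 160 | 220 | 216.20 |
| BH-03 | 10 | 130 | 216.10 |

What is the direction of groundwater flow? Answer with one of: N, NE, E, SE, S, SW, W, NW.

NW

With h = a·x + b·y + c and BH-01 as origin, the differences give:
  (-100)·a + 210·b = -0.74
  (-250)·a + 120·b = -0.84
Eliminate b (×120 and ×210, subtract): 40500·a = 87.600 → a = ∂h/∂x = +0.002163
Back-substitute: b = ∂h/∂y = -0.002494.
Flow = −∇h = (-0.002163 east, +0.002494 north), which points northwest.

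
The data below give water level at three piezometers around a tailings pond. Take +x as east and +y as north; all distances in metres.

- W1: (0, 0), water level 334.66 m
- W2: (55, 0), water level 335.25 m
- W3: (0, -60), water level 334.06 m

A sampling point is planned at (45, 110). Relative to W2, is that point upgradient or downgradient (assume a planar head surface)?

∂h/∂x = (335.25 − 334.66) / (55 − 0) = +0.01073
∂h/∂y = (334.06 − 334.66) / (-60 − 0) = +0.01000
Head at (45, 110) = 334.66 + (+0.01073)·(45) + (+0.01000)·(110) = 336.24 m.
That is higher than the 335.25 m at W2, so the point is upgradient.

upgradient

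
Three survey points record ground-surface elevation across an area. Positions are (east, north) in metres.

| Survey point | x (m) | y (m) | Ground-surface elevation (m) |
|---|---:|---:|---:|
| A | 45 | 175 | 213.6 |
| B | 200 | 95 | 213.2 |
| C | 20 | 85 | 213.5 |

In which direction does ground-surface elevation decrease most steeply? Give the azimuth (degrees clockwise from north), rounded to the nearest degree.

With z = a·x + b·y + c and A as origin, the differences give:
  155·a + (-80)·b = -0.4
  (-25)·a + (-90)·b = -0.1
Eliminate b (×(-90) and ×(-80), subtract): -15950·a = 28.00 → a = ∂z/∂x = -0.001755
Back-substitute: b = ∂z/∂y = +0.001599.
Steepest decrease is along −∇f: components (+0.001755 E, -0.001599 N).
Azimuth = atan2(+0.001755, -0.001599) = 132.3° ≈ 132°.

132°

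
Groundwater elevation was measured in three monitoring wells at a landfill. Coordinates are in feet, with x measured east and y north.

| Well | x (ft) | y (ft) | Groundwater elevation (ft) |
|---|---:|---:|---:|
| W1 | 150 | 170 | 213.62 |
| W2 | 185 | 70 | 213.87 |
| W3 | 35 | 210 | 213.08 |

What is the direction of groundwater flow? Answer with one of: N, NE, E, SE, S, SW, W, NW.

W

With h = a·x + b·y + c and W1 as origin, the differences give:
  35·a + (-100)·b = +0.25
  (-115)·a + 40·b = -0.54
Eliminate b (×40 and ×(-100), subtract): -10100·a = -44.000 → a = ∂h/∂x = +0.004356
Back-substitute: b = ∂h/∂y = -0.0009752.
Flow = −∇h = (-0.004356 east, +0.0009752 north), which points west.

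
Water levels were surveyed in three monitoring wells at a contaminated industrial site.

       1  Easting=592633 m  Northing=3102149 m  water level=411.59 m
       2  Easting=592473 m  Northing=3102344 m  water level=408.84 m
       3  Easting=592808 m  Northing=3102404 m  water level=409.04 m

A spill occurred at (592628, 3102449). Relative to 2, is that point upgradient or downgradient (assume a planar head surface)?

Taking 1 as reference: 2−1 = (-160, 195, -2.75); 3−1 = (175, 255, -2.55).
Determinant of the coordinate differences = (-160)·255 − 175·195 = -74925.
∂h/∂x = [(-2.75)·255 − (-2.55)·195] / -74925 = +0.002723
∂h/∂y = [(-160)·(-2.55) − 175·(-2.75)] / -74925 = -0.01187
Head at (592628, 3102449) = 411.59 + (+0.002723)·(-5) + (-0.01187)·(300) = 408.02 m.
That is lower than the 408.84 m at 2, so the point is downgradient.

downgradient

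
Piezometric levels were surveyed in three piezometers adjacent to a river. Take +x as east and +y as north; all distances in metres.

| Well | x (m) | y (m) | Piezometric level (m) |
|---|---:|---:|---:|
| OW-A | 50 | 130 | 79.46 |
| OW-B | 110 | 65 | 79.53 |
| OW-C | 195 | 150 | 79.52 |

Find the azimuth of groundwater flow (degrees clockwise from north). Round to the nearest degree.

With h = a·x + b·y + c and OW-A as origin, the differences give:
  60·a + (-65)·b = +0.07
  145·a + 20·b = +0.06
Eliminate b (×20 and ×(-65), subtract): 10625·a = 5.300 → a = ∂h/∂x = +0.0004988
Back-substitute: b = ∂h/∂y = -0.0006165.
Flow direction (−∇h) has components (-0.0004988 E, +0.0006165 N).
Azimuth = atan2(E, N) = atan2(-0.0004988, +0.0006165) = 321.0° ≈ 321°.

321°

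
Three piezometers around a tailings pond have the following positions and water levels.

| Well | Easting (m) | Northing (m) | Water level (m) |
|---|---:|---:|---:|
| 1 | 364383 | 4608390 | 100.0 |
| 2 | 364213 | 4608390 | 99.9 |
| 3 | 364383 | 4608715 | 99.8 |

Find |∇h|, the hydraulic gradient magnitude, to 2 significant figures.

0.00085

∂h/∂x = (99.9 − 100.0) / (364213 − 364383) = +0.0005882
∂h/∂y = (99.8 − 100.0) / (4608715 − 4608390) = -0.0006154
|∇h| = √(0.0005882² + -0.0006154²) = 0.0008513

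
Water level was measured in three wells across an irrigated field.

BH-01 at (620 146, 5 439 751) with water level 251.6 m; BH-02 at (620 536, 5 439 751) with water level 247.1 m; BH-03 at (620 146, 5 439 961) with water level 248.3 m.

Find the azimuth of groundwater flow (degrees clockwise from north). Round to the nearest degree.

∂h/∂x = (247.1 − 251.6) / (620536 − 620146) = -0.01154
∂h/∂y = (248.3 − 251.6) / (5439961 − 5439751) = -0.01571
Flow direction (−∇h) has components (+0.01154 E, +0.01571 N).
Azimuth = atan2(E, N) = atan2(+0.01154, +0.01571) = 36.3° ≈ 036°.

036°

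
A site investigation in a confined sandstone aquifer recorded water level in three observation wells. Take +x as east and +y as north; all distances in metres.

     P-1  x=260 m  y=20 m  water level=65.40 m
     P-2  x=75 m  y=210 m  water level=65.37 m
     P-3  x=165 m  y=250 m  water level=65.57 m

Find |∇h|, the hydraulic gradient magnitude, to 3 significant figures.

Differences from P-1: to P-2 (Δx, Δy, Δh) = (-185, 190, -0.03); to P-3 = (-95, 230, +0.17).
Determinant of the coordinate differences = (-185)·230 − (-95)·190 = -24500.
∂h/∂x = [(-0.03)·230 − (+0.17)·190] / -24500 = +0.001600
∂h/∂y = [(-185)·(+0.17) − (-95)·(-0.03)] / -24500 = +0.001400
|∇h| = √(0.001600² + 0.001400²) = 0.002126

0.00213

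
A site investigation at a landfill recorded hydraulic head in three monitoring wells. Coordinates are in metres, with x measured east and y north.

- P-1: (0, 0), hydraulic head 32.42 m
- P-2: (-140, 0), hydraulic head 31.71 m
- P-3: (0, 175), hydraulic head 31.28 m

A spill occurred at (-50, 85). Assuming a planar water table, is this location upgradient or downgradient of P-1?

downgradient

∂h/∂x = (31.71 − 32.42) / (-140 − 0) = +0.005071
∂h/∂y = (31.28 − 32.42) / (175 − 0) = -0.006514
Head at (-50, 85) = 32.42 + (+0.005071)·(-50) + (-0.006514)·(85) = 31.61 m.
That is lower than the 32.42 m at P-1, so the point is downgradient.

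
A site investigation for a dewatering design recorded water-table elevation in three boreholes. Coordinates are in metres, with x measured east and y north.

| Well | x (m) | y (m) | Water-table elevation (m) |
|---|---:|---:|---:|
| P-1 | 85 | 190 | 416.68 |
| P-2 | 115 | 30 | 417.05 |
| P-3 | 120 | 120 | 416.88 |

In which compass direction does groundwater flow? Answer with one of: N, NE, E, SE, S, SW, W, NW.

Taking P-1 as reference: P-2−P-1 = (30, -160, +0.37); P-3−P-1 = (35, -70, +0.20).
Determinant of the coordinate differences = 30·(-70) − 35·(-160) = 3500.
∂h/∂x = [(+0.37)·(-70) − (+0.20)·(-160)] / 3500 = +0.001743
∂h/∂y = [30·(+0.20) − 35·(+0.37)] / 3500 = -0.001986
Flow = −∇h = (-0.001743 east, +0.001986 north), which points northwest.

NW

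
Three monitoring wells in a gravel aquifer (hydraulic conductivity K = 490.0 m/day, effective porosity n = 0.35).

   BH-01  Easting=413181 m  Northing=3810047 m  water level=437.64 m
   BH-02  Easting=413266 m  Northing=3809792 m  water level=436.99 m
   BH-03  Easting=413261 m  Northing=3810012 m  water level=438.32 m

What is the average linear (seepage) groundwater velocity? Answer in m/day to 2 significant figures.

Taking BH-01 as reference: BH-02−BH-01 = (85, -255, -0.65); BH-03−BH-01 = (80, -35, +0.68).
Determinant of the coordinate differences = 85·(-35) − 80·(-255) = 17425.
∂h/∂x = [(-0.65)·(-35) − (+0.68)·(-255)] / 17425 = +0.01126
∂h/∂y = [85·(+0.68) − 80·(-0.65)] / 17425 = +0.006301
|∇h| = √(0.01126² + 0.006301²) = 0.0129
Seepage velocity v = K·i/n = 490.0 × 0.0129 / 0.35 = 18.06 m/day.

18 m/day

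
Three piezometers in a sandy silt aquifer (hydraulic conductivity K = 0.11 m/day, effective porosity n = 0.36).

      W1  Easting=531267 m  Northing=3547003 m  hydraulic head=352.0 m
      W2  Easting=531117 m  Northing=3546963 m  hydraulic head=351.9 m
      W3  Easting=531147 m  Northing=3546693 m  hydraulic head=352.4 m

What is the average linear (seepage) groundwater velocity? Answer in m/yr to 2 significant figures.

0.23 m/yr

Differences from W1: to W2 (Δx, Δy, Δh) = (-150, -40, -0.1); to W3 = (-120, -310, +0.4).
Determinant of the coordinate differences = (-150)·(-310) − (-120)·(-40) = 41700.
∂h/∂x = [(-0.1)·(-310) − (+0.4)·(-40)] / 41700 = +0.001127
∂h/∂y = [(-150)·(+0.4) − (-120)·(-0.1)] / 41700 = -0.001727
|∇h| = √(0.001127² + -0.001727²) = 0.002062
Seepage velocity v = K·i/n = 0.11 × 0.002062 / 0.36 = 0.0006301 m/day = 0.2301 m/yr.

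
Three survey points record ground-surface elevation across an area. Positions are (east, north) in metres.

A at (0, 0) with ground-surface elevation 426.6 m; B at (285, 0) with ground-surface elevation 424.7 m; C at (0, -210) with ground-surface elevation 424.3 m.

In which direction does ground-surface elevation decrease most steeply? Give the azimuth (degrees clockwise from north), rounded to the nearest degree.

149°

∂z/∂x = (424.7 − 426.6) / (285 − 0) = -0.006667
∂z/∂y = (424.3 − 426.6) / (-210 − 0) = +0.01095
Steepest decrease is along −∇f: components (+0.006667 E, -0.01095 N).
Azimuth = atan2(+0.006667, -0.01095) = 148.7° ≈ 149°.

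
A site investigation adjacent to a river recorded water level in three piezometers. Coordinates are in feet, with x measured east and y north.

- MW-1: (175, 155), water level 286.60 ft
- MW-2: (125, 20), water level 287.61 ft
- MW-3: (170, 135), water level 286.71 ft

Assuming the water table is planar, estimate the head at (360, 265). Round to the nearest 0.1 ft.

Three-point gradient (reference MW-1): Δ to MW-2 = (-50, -135, +1.01), Δ to MW-3 = (-5, -20, +0.11).
∂h/∂x = -0.01646, ∂h/∂y = -0.001385 (det = 325).
h(360, 265) = 286.60 + (-0.01646)·(185) + (-0.001385)·(110) = 286.60 -3.045 -0.152 = 283.402 ft.

283.4 ft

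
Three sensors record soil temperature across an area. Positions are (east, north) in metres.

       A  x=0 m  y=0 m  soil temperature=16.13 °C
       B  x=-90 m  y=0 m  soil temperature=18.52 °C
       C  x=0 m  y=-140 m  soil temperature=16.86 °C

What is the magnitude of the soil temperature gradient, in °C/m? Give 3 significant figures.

∂T/∂x = (18.52 − 16.13) / (-90 − 0) = -0.02656
∂T/∂y = (16.86 − 16.13) / (-140 − 0) = -0.005214
|∇f| = √(-0.02656² + -0.005214²) = 0.02707 °C/m

0.0271 °C/m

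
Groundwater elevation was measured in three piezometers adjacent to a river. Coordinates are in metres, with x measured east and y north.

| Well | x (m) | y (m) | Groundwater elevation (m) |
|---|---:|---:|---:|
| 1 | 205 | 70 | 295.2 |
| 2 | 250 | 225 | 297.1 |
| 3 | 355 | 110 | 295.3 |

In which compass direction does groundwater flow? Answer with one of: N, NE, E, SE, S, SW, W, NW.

Three-point gradient (reference 1): Δ to 2 = (45, 155, +1.9), Δ to 3 = (150, 40, +0.1).
∂h/∂x = -0.002821, ∂h/∂y = +0.01308 (det = -21450).
Flow = −∇h = (+0.002821 east, -0.01308 north), which points south.

S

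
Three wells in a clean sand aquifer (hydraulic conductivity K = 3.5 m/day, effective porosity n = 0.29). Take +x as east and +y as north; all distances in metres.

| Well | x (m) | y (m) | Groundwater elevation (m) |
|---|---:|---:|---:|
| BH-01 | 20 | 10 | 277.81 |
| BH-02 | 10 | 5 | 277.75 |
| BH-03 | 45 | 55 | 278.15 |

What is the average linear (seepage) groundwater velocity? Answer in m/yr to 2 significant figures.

Differences from BH-01: to BH-02 (Δx, Δy, Δh) = (-10, -5, -0.06); to BH-03 = (25, 45, +0.34).
Solve a·Δx + b·Δy = Δh: det = (-10)·45 − 25·(-5) = -325.
∂h/∂x = [(-0.06)·45 − (+0.34)·(-5)] / -325 = +0.003077
∂h/∂y = [(-10)·(+0.34) − 25·(-0.06)] / -325 = +0.005846
|∇h| = √(0.003077² + 0.005846²) = 0.006606
Seepage velocity v = K·i/n = 3.5 × 0.006606 / 0.29 = 0.07973 m/day = 29.12 m/yr.

29 m/yr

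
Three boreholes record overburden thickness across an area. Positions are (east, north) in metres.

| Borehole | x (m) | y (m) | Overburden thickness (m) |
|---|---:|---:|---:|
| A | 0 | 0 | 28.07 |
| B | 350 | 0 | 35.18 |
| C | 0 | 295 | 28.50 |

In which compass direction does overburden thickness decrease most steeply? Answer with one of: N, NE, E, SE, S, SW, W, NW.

W

∂d/∂x = (35.18 − 28.07) / (350 − 0) = +0.02031
∂d/∂y = (28.50 − 28.07) / (295 − 0) = +0.001458
Steepest decrease is along −∇f = (-0.02031 E, -0.001458 N) → west.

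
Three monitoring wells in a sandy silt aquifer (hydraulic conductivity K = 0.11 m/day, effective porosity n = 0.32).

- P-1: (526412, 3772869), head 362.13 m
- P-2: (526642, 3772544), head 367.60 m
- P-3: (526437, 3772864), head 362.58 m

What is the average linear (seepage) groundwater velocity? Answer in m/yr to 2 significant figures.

2.2 m/yr

Taking P-1 as reference: P-2−P-1 = (230, -325, +5.47); P-3−P-1 = (25, -5, +0.45).
Solve a·Δx + b·Δy = Δh: det = 230·(-5) − 25·(-325) = 6975.
∂h/∂x = [(+5.47)·(-5) − (+0.45)·(-325)] / 6975 = +0.01705
∂h/∂y = [230·(+0.45) − 25·(+5.47)] / 6975 = -0.004767
|∇h| = √(0.01705² + -0.004767²) = 0.0177
Seepage velocity v = K·i/n = 0.11 × 0.0177 / 0.32 = 0.006084 m/day = 2.222 m/yr.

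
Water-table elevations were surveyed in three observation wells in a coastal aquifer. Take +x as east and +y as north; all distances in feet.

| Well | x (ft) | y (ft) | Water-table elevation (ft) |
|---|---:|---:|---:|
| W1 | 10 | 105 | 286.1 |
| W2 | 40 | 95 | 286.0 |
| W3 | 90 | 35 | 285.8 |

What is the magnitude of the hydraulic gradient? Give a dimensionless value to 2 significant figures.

0.0032

With h = a·x + b·y + c and W1 as origin, the differences give:
  30·a + (-10)·b = -0.1
  80·a + (-70)·b = -0.3
Eliminate b (×(-70) and ×(-10), subtract): -1300·a = 4.00 → a = ∂h/∂x = -0.003077
Back-substitute: b = ∂h/∂y = +0.0007692.
|∇h| = √(-0.003077² + 0.0007692²) = 0.003172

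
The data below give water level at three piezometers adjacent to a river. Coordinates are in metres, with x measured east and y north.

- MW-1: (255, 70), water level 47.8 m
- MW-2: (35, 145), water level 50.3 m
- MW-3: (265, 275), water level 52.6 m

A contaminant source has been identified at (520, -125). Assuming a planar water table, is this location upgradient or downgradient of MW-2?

downgradient

Taking MW-1 as reference: MW-2−MW-1 = (-220, 75, +2.5); MW-3−MW-1 = (10, 205, +4.8).
Solve a·Δx + b·Δy = Δh: det = (-220)·205 − 10·75 = -45850.
∂h/∂x = [(+2.5)·205 − (+4.8)·75] / -45850 = -0.003326
∂h/∂y = [(-220)·(+4.8) − 10·(+2.5)] / -45850 = +0.02358
Head at (520, -125) = 47.8 + (-0.003326)·(265) + (+0.02358)·(-195) = 42.32 m.
That is lower than the 50.3 m at MW-2, so the point is downgradient.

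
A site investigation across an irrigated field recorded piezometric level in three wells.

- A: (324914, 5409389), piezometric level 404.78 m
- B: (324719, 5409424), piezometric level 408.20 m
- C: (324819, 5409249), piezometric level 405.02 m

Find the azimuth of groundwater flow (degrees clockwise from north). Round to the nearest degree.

120°

Differences from A: to B (Δx, Δy, Δh) = (-195, 35, +3.42); to C = (-95, -140, +0.24).
Determinant of the coordinate differences = (-195)·(-140) − (-95)·35 = 30625.
∂h/∂x = [(+3.42)·(-140) − (+0.24)·35] / 30625 = -0.01591
∂h/∂y = [(-195)·(+0.24) − (-95)·(+3.42)] / 30625 = +0.009081
Flow direction (−∇h) has components (+0.01591 E, -0.009081 N).
Azimuth = atan2(E, N) = atan2(+0.01591, -0.009081) = 119.7° ≈ 120°.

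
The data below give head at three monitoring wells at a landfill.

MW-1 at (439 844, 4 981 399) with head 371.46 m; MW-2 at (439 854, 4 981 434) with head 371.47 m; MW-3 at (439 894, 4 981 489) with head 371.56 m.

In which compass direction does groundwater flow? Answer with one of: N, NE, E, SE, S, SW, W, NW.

W

Three-point gradient (reference MW-1): Δ to MW-2 = (10, 35, +0.01), Δ to MW-3 = (50, 90, +0.10).
∂h/∂x = +0.003059, ∂h/∂y = -0.0005882 (det = -850).
Flow = −∇h = (-0.003059 east, +0.0005882 north), which points west.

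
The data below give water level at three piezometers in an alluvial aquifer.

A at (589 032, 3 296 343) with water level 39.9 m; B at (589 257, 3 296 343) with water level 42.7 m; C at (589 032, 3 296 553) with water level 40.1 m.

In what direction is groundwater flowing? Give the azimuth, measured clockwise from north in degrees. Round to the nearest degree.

∂h/∂x = (42.7 − 39.9) / (589257 − 589032) = +0.01244
∂h/∂y = (40.1 − 39.9) / (3296553 − 3296343) = +0.0009524
Flow direction (−∇h) has components (-0.01244 E, -0.0009524 N).
Azimuth = atan2(E, N) = atan2(-0.01244, -0.0009524) = 265.6° ≈ 266°.

266°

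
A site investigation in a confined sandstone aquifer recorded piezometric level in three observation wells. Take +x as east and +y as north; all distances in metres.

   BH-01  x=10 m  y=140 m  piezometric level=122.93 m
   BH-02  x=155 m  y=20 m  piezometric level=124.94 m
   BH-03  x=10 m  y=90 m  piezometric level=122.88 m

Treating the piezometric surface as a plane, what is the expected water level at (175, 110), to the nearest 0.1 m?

Differences from BH-01: to BH-02 (Δx, Δy, Δh) = (145, -120, +2.01); to BH-03 = (0, -50, -0.05).
Solve a·Δx + b·Δy = Δh: det = 145·(-50) − 0·(-120) = -7250.
∂h/∂x = [(+2.01)·(-50) − (-0.05)·(-120)] / -7250 = +0.01469
∂h/∂y = [145·(-0.05) − 0·(+2.01)] / -7250 = +0.001000
h(175, 110) = 122.93 + (+0.01469)·(165) + (+0.001000)·(-30) = 122.93 +2.424 -0.030 = 125.324 m.

125.3 m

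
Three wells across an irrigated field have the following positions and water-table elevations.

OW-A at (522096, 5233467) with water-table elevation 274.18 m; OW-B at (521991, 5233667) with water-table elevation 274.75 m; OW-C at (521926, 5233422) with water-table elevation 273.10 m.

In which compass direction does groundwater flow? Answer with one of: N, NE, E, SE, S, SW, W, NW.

With h = a·x + b·y + c and OW-A as origin, the differences give:
  (-105)·a + 200·b = +0.57
  (-170)·a + (-45)·b = -1.08
Eliminate b (×(-45) and ×200, subtract): 38725·a = 190.350 → a = ∂h/∂x = +0.004915
Back-substitute: b = ∂h/∂y = +0.005431.
Flow = −∇h = (-0.004915 east, -0.005431 north), which points southwest.

SW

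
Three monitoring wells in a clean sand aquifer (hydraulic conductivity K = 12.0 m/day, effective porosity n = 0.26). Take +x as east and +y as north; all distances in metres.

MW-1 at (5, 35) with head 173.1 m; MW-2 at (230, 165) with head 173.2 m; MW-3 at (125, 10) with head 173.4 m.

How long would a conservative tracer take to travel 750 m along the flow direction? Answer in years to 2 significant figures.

14 years

Three-point gradient (reference MW-1): Δ to MW-2 = (225, 130, +0.1), Δ to MW-3 = (120, -25, +0.3).
∂h/∂x = +0.001955, ∂h/∂y = -0.002615 (det = -21225).
|∇h| = √(0.001955² + -0.002615²) = 0.003265
Seepage velocity v = K·i/n = 12.0 × 0.003265 / 0.26 = 0.1507 m/day.
t = 750 / 0.1507 = 4977 days = 13.6 years.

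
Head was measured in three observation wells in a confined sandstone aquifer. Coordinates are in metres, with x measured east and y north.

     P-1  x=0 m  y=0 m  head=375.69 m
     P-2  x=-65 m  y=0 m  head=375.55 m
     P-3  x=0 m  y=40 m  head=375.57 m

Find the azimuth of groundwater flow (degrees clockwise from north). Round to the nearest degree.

324°

∂h/∂x = (375.55 − 375.69) / (-65 − 0) = +0.002154
∂h/∂y = (375.57 − 375.69) / (40 − 0) = -0.003000
Flow direction (−∇h) has components (-0.002154 E, +0.003000 N).
Azimuth = atan2(E, N) = atan2(-0.002154, +0.003000) = 324.3° ≈ 324°.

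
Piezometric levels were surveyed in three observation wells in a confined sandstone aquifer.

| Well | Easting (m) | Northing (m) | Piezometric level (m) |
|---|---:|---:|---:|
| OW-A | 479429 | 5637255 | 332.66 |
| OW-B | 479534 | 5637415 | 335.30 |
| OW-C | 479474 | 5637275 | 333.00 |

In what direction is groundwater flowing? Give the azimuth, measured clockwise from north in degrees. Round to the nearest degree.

181°

Differences from OW-A: to OW-B (Δx, Δy, Δh) = (105, 160, +2.64); to OW-C = (45, 20, +0.34).
Determinant of the coordinate differences = 105·20 − 45·160 = -5100.
∂h/∂x = [(+2.64)·20 − (+0.34)·160] / -5100 = +0.0003137
∂h/∂y = [105·(+0.34) − 45·(+2.64)] / -5100 = +0.01629
Flow direction (−∇h) has components (-0.0003137 E, -0.01629 N).
Azimuth = atan2(E, N) = atan2(-0.0003137, -0.01629) = 181.1° ≈ 181°.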